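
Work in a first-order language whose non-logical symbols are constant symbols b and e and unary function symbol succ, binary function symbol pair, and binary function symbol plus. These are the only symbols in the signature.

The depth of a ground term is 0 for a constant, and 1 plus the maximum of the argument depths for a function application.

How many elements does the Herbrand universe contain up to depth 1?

12

Write N_k for the number of ground terms of depth ≤ k. A term of depth ≤ k is either a constant or a function symbol applied to arguments of depth ≤ k−1, so N_k = 2 + N_{k-1} + N_{k-1}^2 + N_{k-1}^2.
N_0 = 2
N_1 = 2 + 2 + 2^2 + 2^2 = 12
Explicitly: b, e, succ(b), succ(e), pair(b, b), pair(b, e), pair(e, b), pair(e, e), plus(b, b), plus(b, e), plus(e, b), plus(e, e).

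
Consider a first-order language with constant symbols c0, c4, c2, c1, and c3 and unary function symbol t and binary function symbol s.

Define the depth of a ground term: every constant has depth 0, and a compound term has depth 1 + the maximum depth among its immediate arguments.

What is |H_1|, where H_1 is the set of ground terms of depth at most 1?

35

Let N_k count ground terms of depth at most k. Each non-constant term of depth ≤ k is some function symbol applied to depth-≤(k−1) arguments, giving N_k = 5 + N_{k-1} + N_{k-1}^2.
N_0 = 5
N_1 = 5 + 5 + 5^2 = 35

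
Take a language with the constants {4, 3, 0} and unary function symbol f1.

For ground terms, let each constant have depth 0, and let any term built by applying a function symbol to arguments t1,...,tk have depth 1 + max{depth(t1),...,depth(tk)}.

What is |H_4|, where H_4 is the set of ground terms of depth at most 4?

15

Let N_k count ground terms of depth at most k. Each non-constant term of depth ≤ k is some function symbol applied to depth-≤(k−1) arguments, giving N_k = 3 + N_{k-1}.
N_0 = 3
N_1 = 3 + 3 = 6
N_2 = 3 + 6 = 9
N_3 = 3 + 9 = 12
N_4 = 3 + 12 = 15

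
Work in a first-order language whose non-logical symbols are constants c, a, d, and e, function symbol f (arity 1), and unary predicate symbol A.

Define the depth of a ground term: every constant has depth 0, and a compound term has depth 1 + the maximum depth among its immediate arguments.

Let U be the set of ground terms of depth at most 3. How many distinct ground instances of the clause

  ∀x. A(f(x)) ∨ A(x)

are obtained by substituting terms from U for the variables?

16

Ground terms of depth ≤ 3:
  Count level by level. With function symbols f/1, the terms of depth ≤ k are the 4 constants together with each function applied to depth-≤(k−1) tuples, so N_k = 4 + N_{k-1}.
  N_0 = 4
  N_1 = 4 + 4 = 8
  N_2 = 4 + 8 = 12
  N_3 = 4 + 12 = 16
So there are 16 ground terms available for substitution.
There is 1 variable to instantiate (x),  occurring in at least one literal, so different choices give different ground instances.
Number of ground instances = 16.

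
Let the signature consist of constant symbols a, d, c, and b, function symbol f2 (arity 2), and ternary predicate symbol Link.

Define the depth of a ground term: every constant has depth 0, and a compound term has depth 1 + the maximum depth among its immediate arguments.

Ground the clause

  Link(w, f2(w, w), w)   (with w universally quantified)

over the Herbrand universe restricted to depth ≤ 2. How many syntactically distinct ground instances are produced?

Ground terms of depth ≤ 2:
  Let N_k = |{terms of depth ≤ k}|. Then N_0 = 4 and N_k = 4 + N_{k-1}^2 for k ≥ 1 (one summand per function symbol, arity giving the exponent).
  N_0 = 4
  N_1 = 4 + 4^2 = 20
  N_2 = 4 + 20^2 = 404
So there are 404 ground terms available for substitution.
The variable w ranges independently over the available ground terms, and distinct assignments produce distinct instances.
Number of ground instances = 404.

404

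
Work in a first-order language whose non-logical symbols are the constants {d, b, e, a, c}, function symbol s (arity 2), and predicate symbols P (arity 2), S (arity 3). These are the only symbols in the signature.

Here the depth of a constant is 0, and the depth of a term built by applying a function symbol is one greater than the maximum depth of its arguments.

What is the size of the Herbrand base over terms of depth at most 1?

27900

First count ground terms of depth ≤ 1.
Write N_k for the number of ground terms of depth ≤ k. A term of depth ≤ k is either a constant or a function symbol applied to arguments of depth ≤ k−1, so N_k = 5 + N_{k-1}^2.
N_0 = 5
N_1 = 5 + 5^2 = 30
So |H| = 30.
Each predicate of arity r yields |H|^r ground atoms (one per choice of an r-tuple from H):
  P: 30^2 = 900;  S: 30^3 = 27000
Total ground atoms: 900 + 27000 = 27900.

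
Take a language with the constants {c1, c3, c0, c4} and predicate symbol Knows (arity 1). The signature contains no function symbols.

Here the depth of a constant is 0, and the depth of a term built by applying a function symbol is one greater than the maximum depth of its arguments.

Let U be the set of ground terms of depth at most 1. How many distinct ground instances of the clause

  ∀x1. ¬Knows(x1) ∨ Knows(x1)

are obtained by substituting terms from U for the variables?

4

Ground terms of depth ≤ 1:
  With no function symbols every ground term is a constant, so there are exactly 4 ground terms at every depth bound.
  N_0 = 4
  N_1 = 4
  Explicitly: c1, c3, c0, c4.
So there are 4 ground terms available for substitution.
The body mentions the single quantified variable x1; since ground terms form a free algebra, no two substitutions collapse to the same formula.
Number of ground instances = 4.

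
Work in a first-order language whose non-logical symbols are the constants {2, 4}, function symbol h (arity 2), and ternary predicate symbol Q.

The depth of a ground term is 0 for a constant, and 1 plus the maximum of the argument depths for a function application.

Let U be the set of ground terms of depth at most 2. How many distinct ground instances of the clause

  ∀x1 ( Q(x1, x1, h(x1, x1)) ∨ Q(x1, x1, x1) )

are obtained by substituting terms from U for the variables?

38

Ground terms of depth ≤ 2:
  Let N_k count ground terms of depth at most k. Each non-constant term of depth ≤ k is some function symbol applied to depth-≤(k−1) arguments, giving N_k = 2 + N_{k-1}^2.
  N_0 = 2
  N_1 = 2 + 2^2 = 6
  N_2 = 2 + 6^2 = 38
So there are 38 ground terms available for substitution.
The variable x1 ranges independently over the available ground terms, and distinct assignments produce distinct instances.
Number of ground instances = 38.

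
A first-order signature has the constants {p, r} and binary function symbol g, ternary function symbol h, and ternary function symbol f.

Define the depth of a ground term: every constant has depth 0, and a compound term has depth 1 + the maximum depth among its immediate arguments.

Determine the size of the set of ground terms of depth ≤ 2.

Let N_k = |{terms of depth ≤ k}|. Then N_0 = 2 and N_k = 2 + N_{k-1}^2 + N_{k-1}^3 + N_{k-1}^3 for k ≥ 1 (one summand per function symbol, arity giving the exponent).
N_0 = 2
N_1 = 2 + 2^2 + 2^3 + 2^3 = 22
N_2 = 2 + 22^2 + 22^3 + 22^3 = 21782

21782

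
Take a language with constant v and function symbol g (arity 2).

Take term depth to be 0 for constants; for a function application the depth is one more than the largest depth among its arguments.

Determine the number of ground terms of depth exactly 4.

651

Write N_k for the number of ground terms of depth ≤ k. A term of depth ≤ k is either a constant or a function symbol applied to arguments of depth ≤ k−1, so N_k = 1 + N_{k-1}^2.
N_0 = 1
N_1 = 1 + 1^2 = 2
N_2 = 1 + 2^2 = 5
N_3 = 1 + 5^2 = 26
N_4 = 1 + 26^2 = 677
Terms of depth exactly 4: N_4 − N_3 = 677 − 26 = 651.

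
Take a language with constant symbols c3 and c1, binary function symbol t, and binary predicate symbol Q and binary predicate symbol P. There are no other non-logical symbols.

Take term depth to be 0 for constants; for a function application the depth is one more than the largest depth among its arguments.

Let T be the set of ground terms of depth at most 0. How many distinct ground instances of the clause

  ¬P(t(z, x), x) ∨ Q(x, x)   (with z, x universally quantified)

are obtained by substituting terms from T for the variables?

4

Ground terms of depth ≤ 0:
  If N_k denotes the number of depth-≤k ground terms, the 2 constants give N_0 = 2, and each function symbol of arity r contributes N_{k-1}^r new terms at level k: N_k = 2 + N_{k-1}^2.
  N_0 = 2
So there are 2 ground terms available for substitution.
There are 2 variables to instantiate (z, x), each occurring in at least one literal, so different choices give different ground instances.
Number of ground instances = 2^2 = 4.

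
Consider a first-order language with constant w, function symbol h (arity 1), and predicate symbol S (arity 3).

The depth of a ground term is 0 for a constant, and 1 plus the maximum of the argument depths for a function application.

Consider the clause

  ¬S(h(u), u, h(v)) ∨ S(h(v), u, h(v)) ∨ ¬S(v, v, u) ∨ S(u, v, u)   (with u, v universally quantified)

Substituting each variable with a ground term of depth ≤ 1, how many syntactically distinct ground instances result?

4

Ground terms of depth ≤ 1:
  Count level by level. With function symbols h/1, the terms of depth ≤ k are the 1 constant together with each function applied to depth-≤(k−1) tuples, so N_k = 1 + N_{k-1}.
  N_0 = 1
  N_1 = 1 + 1 = 2
  Explicitly: w, h(w).
So there are 2 ground terms available for substitution.
There are 2 variables to instantiate (u, v), each occurring in at least one literal, so different choices give different ground instances.
Number of ground instances = 2^2 = 4.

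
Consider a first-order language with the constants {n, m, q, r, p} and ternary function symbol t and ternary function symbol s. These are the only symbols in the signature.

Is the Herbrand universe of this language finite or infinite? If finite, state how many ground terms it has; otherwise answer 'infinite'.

infinite

The signature has at least one function symbol (t, arity 3) and at least one constant (n).
Iterating t gives infinitely many distinct ground terms: n, t(n, n, n), t(t(n, n, n), t(n, n, n), t(n, n, n)), ...
So the Herbrand universe is infinite.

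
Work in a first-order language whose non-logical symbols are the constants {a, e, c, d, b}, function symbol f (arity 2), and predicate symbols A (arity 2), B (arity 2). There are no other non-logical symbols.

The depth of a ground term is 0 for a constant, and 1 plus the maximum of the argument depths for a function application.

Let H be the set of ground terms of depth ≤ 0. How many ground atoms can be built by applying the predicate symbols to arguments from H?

50

First count ground terms of depth ≤ 0.
Let N_k count ground terms of depth at most k. Each non-constant term of depth ≤ k is some function symbol applied to depth-≤(k−1) arguments, giving N_k = 5 + N_{k-1}^2.
N_0 = 5
So |H| = 5.
For each predicate symbol, the number of ground atoms is |H| raised to its arity; summing:
  A: 5^2 = 25;  B: 5^2 = 25
Total ground atoms: 25 + 25 = 50.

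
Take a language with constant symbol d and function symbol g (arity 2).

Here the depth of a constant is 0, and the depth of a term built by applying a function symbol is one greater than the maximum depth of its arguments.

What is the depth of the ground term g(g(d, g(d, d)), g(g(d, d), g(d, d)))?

depth(g(d, d)) = 1 + max(0, 0) = 1
depth(g(d, g(d, d))) = 1 + max(0, 1) = 2
depth(g(g(d, d), g(d, d))) = 1 + max(1, 1) = 2
depth(g(g(d, g(d, d)), g(g(d, d), g(d, d)))) = 1 + max(2, 2) = 3

3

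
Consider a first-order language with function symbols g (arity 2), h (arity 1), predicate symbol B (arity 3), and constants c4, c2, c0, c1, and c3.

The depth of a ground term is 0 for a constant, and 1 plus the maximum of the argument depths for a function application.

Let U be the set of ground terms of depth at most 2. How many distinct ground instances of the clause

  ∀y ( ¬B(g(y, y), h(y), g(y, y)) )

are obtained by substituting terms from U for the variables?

Ground terms of depth ≤ 2:
  Let N_k = |{terms of depth ≤ k}|. Then N_0 = 5 and N_k = 5 + N_{k-1}^2 + N_{k-1} for k ≥ 1 (one summand per function symbol, arity giving the exponent).
  N_0 = 5
  N_1 = 5 + 5^2 + 5 = 35
  N_2 = 5 + 35^2 + 35 = 1265
So there are 1265 ground terms available for substitution.
The body mentions the single quantified variable y; since ground terms form a free algebra, no two substitutions collapse to the same formula.
Number of ground instances = 1265.

1265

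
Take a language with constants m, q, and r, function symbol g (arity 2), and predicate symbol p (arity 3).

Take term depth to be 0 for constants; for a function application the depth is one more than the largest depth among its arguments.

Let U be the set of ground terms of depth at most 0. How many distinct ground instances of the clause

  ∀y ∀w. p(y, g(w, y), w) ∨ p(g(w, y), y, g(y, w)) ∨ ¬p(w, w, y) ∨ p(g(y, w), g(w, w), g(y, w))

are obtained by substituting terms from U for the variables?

Ground terms of depth ≤ 0:
  Let N_k = |{terms of depth ≤ k}|. Then N_0 = 3 and N_k = 3 + N_{k-1}^2 for k ≥ 1 (one summand per function symbol, arity giving the exponent).
  N_0 = 3
  Explicitly: m, q, r.
So there are 3 ground terms available for substitution.
Each of y, w ranges independently over the available ground terms, and distinct assignments produce distinct instances.
Number of ground instances = 3^2 = 9.

9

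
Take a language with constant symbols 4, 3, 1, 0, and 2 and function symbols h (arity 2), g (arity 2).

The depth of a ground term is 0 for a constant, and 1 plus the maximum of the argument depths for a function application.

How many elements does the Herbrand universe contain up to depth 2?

6055

Let N_k count ground terms of depth at most k. Each non-constant term of depth ≤ k is some function symbol applied to depth-≤(k−1) arguments, giving N_k = 5 + N_{k-1}^2 + N_{k-1}^2.
N_0 = 5
N_1 = 5 + 5^2 + 5^2 = 55
N_2 = 5 + 55^2 + 55^2 = 6055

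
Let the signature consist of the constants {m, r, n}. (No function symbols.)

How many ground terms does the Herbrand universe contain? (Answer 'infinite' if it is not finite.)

There are no function symbols, so every ground term is one of the 3 constants.
The Herbrand universe is {m, r, n}, which is finite with 3 elements.

3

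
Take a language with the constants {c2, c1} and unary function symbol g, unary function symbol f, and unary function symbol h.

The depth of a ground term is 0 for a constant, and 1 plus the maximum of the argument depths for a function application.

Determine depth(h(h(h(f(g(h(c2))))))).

6

depth(h(c2)) = 1 + depth(c2) = 1 + 0 = 1
depth(g(h(c2))) = 1 + depth(h(c2)) = 1 + 1 = 2
depth(f(g(h(c2)))) = 1 + depth(g(h(c2))) = 1 + 2 = 3
depth(h(f(g(h(c2))))) = 1 + depth(f(g(h(c2)))) = 1 + 3 = 4
depth(h(h(f(g(h(c2)))))) = 1 + depth(h(f(g(h(c2))))) = 1 + 4 = 5
depth(h(h(h(f(g(h(c2))))))) = 1 + depth(h(h(f(g(h(c2)))))) = 1 + 5 = 6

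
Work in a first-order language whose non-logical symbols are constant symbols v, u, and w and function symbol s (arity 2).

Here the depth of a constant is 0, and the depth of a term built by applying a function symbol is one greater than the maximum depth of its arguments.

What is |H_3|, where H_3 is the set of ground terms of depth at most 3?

Let N_k = |{terms of depth ≤ k}|. Then N_0 = 3 and N_k = 3 + N_{k-1}^2 for k ≥ 1 (one summand per function symbol, arity giving the exponent).
N_0 = 3
N_1 = 3 + 3^2 = 12
N_2 = 3 + 12^2 = 147
N_3 = 3 + 147^2 = 21612

21612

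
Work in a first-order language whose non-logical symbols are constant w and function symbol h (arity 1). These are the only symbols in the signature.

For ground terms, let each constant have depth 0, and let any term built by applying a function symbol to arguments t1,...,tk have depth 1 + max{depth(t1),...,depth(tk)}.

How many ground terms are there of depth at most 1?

Write N_k for the number of ground terms of depth ≤ k. A term of depth ≤ k is either a constant or a function symbol applied to arguments of depth ≤ k−1, so N_k = 1 + N_{k-1}.
N_0 = 1
N_1 = 1 + 1 = 2
Explicitly: w, h(w).

2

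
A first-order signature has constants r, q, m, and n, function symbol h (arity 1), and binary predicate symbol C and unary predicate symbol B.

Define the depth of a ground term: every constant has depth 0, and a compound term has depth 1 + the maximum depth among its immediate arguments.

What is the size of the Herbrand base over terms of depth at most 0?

20

First count ground terms of depth ≤ 0.
Write N_k for the number of ground terms of depth ≤ k. A term of depth ≤ k is either a constant or a function symbol applied to arguments of depth ≤ k−1, so N_k = 4 + N_{k-1}.
N_0 = 4
Explicitly: r, q, m, n.
So |H| = 4.
A ground atom is a predicate applied to a tuple of terms from H, so the count is the sum over predicates of |H|^arity:
  C: 4^2 = 16;  B: 4
Total ground atoms: 16 + 4 = 20.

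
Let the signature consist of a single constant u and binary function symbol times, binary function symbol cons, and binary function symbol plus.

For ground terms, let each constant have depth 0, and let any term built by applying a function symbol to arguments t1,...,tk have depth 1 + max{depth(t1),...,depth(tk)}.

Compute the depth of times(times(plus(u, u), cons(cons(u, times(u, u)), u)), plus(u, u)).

5

depth(plus(u, u)) = 1 + max(0, 0) = 1
depth(times(u, u)) = 1 + max(0, 0) = 1
depth(cons(u, times(u, u))) = 1 + max(0, 1) = 2
depth(cons(cons(u, times(u, u)), u)) = 1 + max(2, 0) = 3
depth(times(plus(u, u), cons(cons(u, times(u, u)), u))) = 1 + max(1, 3) = 4
depth(times(times(plus(u, u), cons(cons(u, times(u, u)), u)), plus(u, u))) = 1 + max(4, 1) = 5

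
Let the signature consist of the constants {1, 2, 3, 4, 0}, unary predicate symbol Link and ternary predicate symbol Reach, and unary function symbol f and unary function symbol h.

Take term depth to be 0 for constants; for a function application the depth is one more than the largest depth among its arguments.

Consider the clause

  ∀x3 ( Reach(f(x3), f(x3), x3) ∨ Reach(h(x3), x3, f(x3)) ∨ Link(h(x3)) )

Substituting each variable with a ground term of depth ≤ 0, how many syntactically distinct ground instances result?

5

Ground terms of depth ≤ 0:
  If N_k denotes the number of depth-≤k ground terms, the 5 constants give N_0 = 5, and each function symbol of arity r contributes N_{k-1}^r new terms at level k: N_k = 5 + N_{k-1} + N_{k-1}.
  N_0 = 5
  Explicitly: 1, 2, 3, 4, 0.
So there are 5 ground terms available for substitution.
The variable x3 ranges independently over the available ground terms, and distinct assignments produce distinct instances.
Number of ground instances = 5.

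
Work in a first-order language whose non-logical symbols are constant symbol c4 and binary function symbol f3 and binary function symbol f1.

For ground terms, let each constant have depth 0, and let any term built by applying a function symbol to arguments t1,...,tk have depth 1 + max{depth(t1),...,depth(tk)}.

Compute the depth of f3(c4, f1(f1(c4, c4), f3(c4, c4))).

3

depth(f1(c4, c4)) = 1 + max(0, 0) = 1
depth(f3(c4, c4)) = 1 + max(0, 0) = 1
depth(f1(f1(c4, c4), f3(c4, c4))) = 1 + max(1, 1) = 2
depth(f3(c4, f1(f1(c4, c4), f3(c4, c4)))) = 1 + max(0, 2) = 3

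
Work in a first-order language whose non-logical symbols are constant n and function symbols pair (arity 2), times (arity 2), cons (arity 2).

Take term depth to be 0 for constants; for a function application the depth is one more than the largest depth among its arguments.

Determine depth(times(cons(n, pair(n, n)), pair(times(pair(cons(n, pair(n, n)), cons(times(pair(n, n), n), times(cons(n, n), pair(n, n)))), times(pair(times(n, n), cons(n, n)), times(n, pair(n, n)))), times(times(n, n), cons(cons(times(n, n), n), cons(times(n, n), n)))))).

7

depth(pair(n, n)) = 1 + max(0, 0) = 1
depth(cons(n, pair(n, n))) = 1 + max(0, 1) = 2
depth(times(pair(n, n), n)) = 1 + max(1, 0) = 2
depth(cons(n, n)) = 1 + max(0, 0) = 1
depth(times(cons(n, n), pair(n, n))) = 1 + max(1, 1) = 2
depth(cons(times(pair(n, n), n), times(cons(n, n), pair(n, n)))) = 1 + max(2, 2) = 3
depth(pair(cons(n, pair(n, n)), cons(times(pair(n, n), n), times(cons(n, n), pair(n, n))))) = 1 + max(2, 3) = 4
depth(times(n, n)) = 1 + max(0, 0) = 1
depth(pair(times(n, n), cons(n, n))) = 1 + max(1, 1) = 2
depth(times(n, pair(n, n))) = 1 + max(0, 1) = 2
depth(times(pair(times(n, n), cons(n, n)), times(n, pair(n, n)))) = 1 + max(2, 2) = 3
depth(times(pair(cons(n, pair(n, n)), cons(times(pair(n, n), n), times(cons(n, n), pair(n, n)))), times(pair(times(n, n), cons(n, n)), times(n, pair(n, n))))) = 1 + max(4, 3) = 5
depth(cons(times(n, n), n)) = 1 + max(1, 0) = 2
depth(cons(cons(times(n, n), n), cons(times(n, n), n))) = 1 + max(2, 2) = 3
depth(times(times(n, n), cons(cons(times(n, n), n), cons(times(n, n), n)))) = 1 + max(1, 3) = 4
depth(pair(times(pair(cons(n, pair(n, n)), cons(times(pair(n, n), n), times(cons(n, n), pair(n, n)))), times(pair(times(n, n), cons(n, n)), times(n, pair(n, n)))), times(times(n, n), cons(cons(times(n, n), n), cons(times(n, n), n))))) = 1 + max(5, 4) = 6
depth(times(cons(n, pair(n, n)), pair(times(pair(cons(n, pair(n, n)), cons(times(pair(n, n), n), times(cons(n, n), pair(n, n)))), times(pair(times(n, n), cons(n, n)), times(n, pair(n, n)))), times(times(n, n), cons(cons(times(n, n), n), cons(times(n, n), n)))))) = 1 + max(2, 6) = 7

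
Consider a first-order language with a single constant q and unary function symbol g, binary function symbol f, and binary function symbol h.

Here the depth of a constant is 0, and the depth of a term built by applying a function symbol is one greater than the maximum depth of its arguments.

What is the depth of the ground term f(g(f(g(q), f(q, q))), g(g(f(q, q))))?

4

depth(g(q)) = 1 + depth(q) = 1 + 0 = 1
depth(f(q, q)) = 1 + max(0, 0) = 1
depth(f(g(q), f(q, q))) = 1 + max(1, 1) = 2
depth(g(f(g(q), f(q, q)))) = 1 + depth(f(g(q), f(q, q))) = 1 + 2 = 3
depth(g(f(q, q))) = 1 + depth(f(q, q)) = 1 + 1 = 2
depth(g(g(f(q, q)))) = 1 + depth(g(f(q, q))) = 1 + 2 = 3
depth(f(g(f(g(q), f(q, q))), g(g(f(q, q))))) = 1 + max(3, 3) = 4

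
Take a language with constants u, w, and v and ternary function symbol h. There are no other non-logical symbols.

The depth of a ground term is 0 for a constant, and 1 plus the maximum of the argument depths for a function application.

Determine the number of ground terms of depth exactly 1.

27

Write N_k for the number of ground terms of depth ≤ k. A term of depth ≤ k is either a constant or a function symbol applied to arguments of depth ≤ k−1, so N_k = 3 + N_{k-1}^3.
N_0 = 3
N_1 = 3 + 3^3 = 30
Terms of depth exactly 1: N_1 − N_0 = 30 − 3 = 27.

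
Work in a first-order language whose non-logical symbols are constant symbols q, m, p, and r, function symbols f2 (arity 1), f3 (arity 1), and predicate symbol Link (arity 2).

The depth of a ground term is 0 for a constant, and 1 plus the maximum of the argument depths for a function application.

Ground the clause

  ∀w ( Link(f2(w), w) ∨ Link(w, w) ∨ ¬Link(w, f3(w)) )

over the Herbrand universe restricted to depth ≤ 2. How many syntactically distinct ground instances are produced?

Ground terms of depth ≤ 2:
  Let N_k count ground terms of depth at most k. Each non-constant term of depth ≤ k is some function symbol applied to depth-≤(k−1) arguments, giving N_k = 4 + N_{k-1} + N_{k-1}.
  N_0 = 4
  N_1 = 4 + 4 + 4 = 12
  N_2 = 4 + 12 + 12 = 28
So there are 28 ground terms available for substitution.
The clause has 1 distinct variable (w), which appears in the body. In the free term algebra distinct substitutions yield syntactically distinct ground instances.
Number of ground instances = 28.

28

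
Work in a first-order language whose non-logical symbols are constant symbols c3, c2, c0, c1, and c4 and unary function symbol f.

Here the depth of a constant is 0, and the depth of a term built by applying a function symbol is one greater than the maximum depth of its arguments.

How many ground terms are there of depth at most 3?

20

Count level by level. With function symbols f/1, the terms of depth ≤ k are the 5 constants together with each function applied to depth-≤(k−1) tuples, so N_k = 5 + N_{k-1}.
N_0 = 5
N_1 = 5 + 5 = 10
N_2 = 5 + 10 = 15
N_3 = 5 + 15 = 20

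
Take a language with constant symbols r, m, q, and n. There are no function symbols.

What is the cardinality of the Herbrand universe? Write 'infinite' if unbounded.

There are no function symbols, so every ground term is one of the 4 constants.
The Herbrand universe is {r, m, q, n}, which is finite with 4 elements.

4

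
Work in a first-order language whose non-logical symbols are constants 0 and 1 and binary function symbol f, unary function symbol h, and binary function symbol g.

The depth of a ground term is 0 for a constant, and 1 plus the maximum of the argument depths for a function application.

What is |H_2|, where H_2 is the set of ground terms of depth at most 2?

Write N_k for the number of ground terms of depth ≤ k. A term of depth ≤ k is either a constant or a function symbol applied to arguments of depth ≤ k−1, so N_k = 2 + N_{k-1}^2 + N_{k-1} + N_{k-1}^2.
N_0 = 2
N_1 = 2 + 2^2 + 2 + 2^2 = 12
N_2 = 2 + 12^2 + 12 + 12^2 = 302

302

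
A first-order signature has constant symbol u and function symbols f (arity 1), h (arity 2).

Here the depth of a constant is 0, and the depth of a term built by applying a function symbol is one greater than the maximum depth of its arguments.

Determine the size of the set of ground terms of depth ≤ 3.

183

Let N_k = |{terms of depth ≤ k}|. Then N_0 = 1 and N_k = 1 + N_{k-1} + N_{k-1}^2 for k ≥ 1 (one summand per function symbol, arity giving the exponent).
N_0 = 1
N_1 = 1 + 1 + 1^2 = 3
N_2 = 1 + 3 + 3^2 = 13
N_3 = 1 + 13 + 13^2 = 183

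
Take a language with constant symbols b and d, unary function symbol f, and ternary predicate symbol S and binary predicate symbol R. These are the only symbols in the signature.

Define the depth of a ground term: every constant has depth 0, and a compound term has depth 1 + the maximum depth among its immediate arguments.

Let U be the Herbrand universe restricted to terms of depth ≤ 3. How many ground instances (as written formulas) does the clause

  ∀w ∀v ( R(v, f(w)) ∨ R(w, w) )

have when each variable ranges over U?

Ground terms of depth ≤ 3:
  Write N_k for the number of ground terms of depth ≤ k. A term of depth ≤ k is either a constant or a function symbol applied to arguments of depth ≤ k−1, so N_k = 2 + N_{k-1}.
  N_0 = 2
  N_1 = 2 + 2 = 4
  N_2 = 2 + 4 = 6
  N_3 = 2 + 6 = 8
  Explicitly: b, d, f(b), f(d), f(f(b)), f(f(d)), f(f(f(b))), f(f(f(d))).
So there are 8 ground terms available for substitution.
The clause has 2 distinct variables (w, v), each appearing in the body. In the free term algebra distinct substitutions yield syntactically distinct ground instances.
Number of ground instances = 8^2 = 64.

64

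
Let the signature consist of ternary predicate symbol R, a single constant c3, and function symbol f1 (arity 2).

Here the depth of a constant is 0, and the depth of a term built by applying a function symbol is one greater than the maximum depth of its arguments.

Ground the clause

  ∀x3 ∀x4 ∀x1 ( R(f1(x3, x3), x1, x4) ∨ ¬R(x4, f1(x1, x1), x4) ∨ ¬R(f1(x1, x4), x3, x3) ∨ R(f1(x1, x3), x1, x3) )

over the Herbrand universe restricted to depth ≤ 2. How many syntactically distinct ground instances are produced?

125

Ground terms of depth ≤ 2:
  Write N_k for the number of ground terms of depth ≤ k. A term of depth ≤ k is either a constant or a function symbol applied to arguments of depth ≤ k−1, so N_k = 1 + N_{k-1}^2.
  N_0 = 1
  N_1 = 1 + 1^2 = 2
  N_2 = 1 + 2^2 = 5
  Explicitly: c3, f1(c3, c3), f1(c3, f1(c3, c3)), f1(f1(c3, c3), c3), f1(f1(c3, c3), f1(c3, c3)).
So there are 5 ground terms available for substitution.
The clause has 3 distinct variables (x3, x4, x1), each appearing in the body. In the free term algebra distinct substitutions yield syntactically distinct ground instances.
Number of ground instances = 5^3 = 125.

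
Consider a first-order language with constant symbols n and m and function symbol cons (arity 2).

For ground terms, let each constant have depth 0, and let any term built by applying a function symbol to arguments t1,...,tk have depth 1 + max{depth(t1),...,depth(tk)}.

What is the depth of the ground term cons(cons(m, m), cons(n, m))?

2

depth(cons(m, m)) = 1 + max(0, 0) = 1
depth(cons(n, m)) = 1 + max(0, 0) = 1
depth(cons(cons(m, m), cons(n, m))) = 1 + max(1, 1) = 2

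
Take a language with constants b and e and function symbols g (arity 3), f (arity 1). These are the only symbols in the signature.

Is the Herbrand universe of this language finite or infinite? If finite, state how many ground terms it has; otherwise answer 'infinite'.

The signature has at least one function symbol (g, arity 3) and at least one constant (b).
Iterating g gives infinitely many distinct ground terms: b, g(b, b, b), g(g(b, b, b), g(b, b, b), g(b, b, b)), ...
So the Herbrand universe is infinite.

infinite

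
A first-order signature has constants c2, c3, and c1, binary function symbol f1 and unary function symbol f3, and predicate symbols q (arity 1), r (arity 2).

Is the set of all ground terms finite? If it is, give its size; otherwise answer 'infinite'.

The signature has at least one function symbol (f1, arity 2) and at least one constant (c2).
Iterating f1 gives infinitely many distinct ground terms: c2, f1(c2, c2), f1(f1(c2, c2), f1(c2, c2)), ...
So the Herbrand universe is infinite.

infinite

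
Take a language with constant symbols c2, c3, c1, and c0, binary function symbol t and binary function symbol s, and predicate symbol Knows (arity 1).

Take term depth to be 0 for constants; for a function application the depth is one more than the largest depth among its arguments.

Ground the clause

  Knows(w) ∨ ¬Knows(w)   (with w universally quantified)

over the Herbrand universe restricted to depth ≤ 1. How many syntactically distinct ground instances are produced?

Ground terms of depth ≤ 1:
  Let N_k count ground terms of depth at most k. Each non-constant term of depth ≤ k is some function symbol applied to depth-≤(k−1) arguments, giving N_k = 4 + N_{k-1}^2 + N_{k-1}^2.
  N_0 = 4
  N_1 = 4 + 4^2 + 4^2 = 36
So there are 36 ground terms available for substitution.
The variable w ranges independently over the available ground terms, and distinct assignments produce distinct instances.
Number of ground instances = 36.

36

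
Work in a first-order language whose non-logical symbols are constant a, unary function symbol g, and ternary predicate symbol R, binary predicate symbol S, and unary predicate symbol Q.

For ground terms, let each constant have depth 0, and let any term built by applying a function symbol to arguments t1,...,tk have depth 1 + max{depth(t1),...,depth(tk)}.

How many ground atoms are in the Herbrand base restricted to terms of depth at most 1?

14

First count ground terms of depth ≤ 1.
Count level by level. With function symbols g/1, the terms of depth ≤ k are the 1 constant together with each function applied to depth-≤(k−1) tuples, so N_k = 1 + N_{k-1}.
N_0 = 1
N_1 = 1 + 1 = 2
Explicitly: a, g(a).
So |H| = 2.
A ground atom is a predicate applied to a tuple of terms from H, so the count is the sum over predicates of |H|^arity:
  R: 2^3 = 8;  S: 2^2 = 4;  Q: 2
Total ground atoms: 8 + 4 + 2 = 14.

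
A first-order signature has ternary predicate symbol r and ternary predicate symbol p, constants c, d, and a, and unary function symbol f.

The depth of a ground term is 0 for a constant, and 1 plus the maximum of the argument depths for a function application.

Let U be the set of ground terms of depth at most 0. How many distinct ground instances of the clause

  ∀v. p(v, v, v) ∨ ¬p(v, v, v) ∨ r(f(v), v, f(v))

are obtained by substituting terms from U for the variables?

Ground terms of depth ≤ 0:
  If N_k denotes the number of depth-≤k ground terms, the 3 constants give N_0 = 3, and each function symbol of arity r contributes N_{k-1}^r new terms at level k: N_k = 3 + N_{k-1}.
  N_0 = 3
  Explicitly: c, d, a.
So there are 3 ground terms available for substitution.
The variable v ranges independently over the available ground terms, and distinct assignments produce distinct instances.
Number of ground instances = 3.

3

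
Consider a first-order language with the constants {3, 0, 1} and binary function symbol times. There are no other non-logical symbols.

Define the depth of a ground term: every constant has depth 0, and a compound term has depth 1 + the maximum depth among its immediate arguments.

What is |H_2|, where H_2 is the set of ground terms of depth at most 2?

147

If N_k denotes the number of depth-≤k ground terms, the 3 constants give N_0 = 3, and each function symbol of arity r contributes N_{k-1}^r new terms at level k: N_k = 3 + N_{k-1}^2.
N_0 = 3
N_1 = 3 + 3^2 = 12
N_2 = 3 + 12^2 = 147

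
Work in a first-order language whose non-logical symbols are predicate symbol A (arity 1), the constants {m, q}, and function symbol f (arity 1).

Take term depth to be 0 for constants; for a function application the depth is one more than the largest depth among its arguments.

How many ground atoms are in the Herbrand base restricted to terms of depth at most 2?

First count ground terms of depth ≤ 2.
Let N_k count ground terms of depth at most k. Each non-constant term of depth ≤ k is some function symbol applied to depth-≤(k−1) arguments, giving N_k = 2 + N_{k-1}.
N_0 = 2
N_1 = 2 + 2 = 4
N_2 = 2 + 4 = 6
So |H| = 6.
A ground atom is a predicate applied to a tuple of terms from H, so the count is the sum over predicates of |H|^arity:
  A: 6
Total ground atoms: 6.

6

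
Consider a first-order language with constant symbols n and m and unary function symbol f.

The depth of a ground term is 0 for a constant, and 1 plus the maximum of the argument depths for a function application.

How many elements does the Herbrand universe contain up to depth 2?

6

If N_k denotes the number of depth-≤k ground terms, the 2 constants give N_0 = 2, and each function symbol of arity r contributes N_{k-1}^r new terms at level k: N_k = 2 + N_{k-1}.
N_0 = 2
N_1 = 2 + 2 = 4
N_2 = 2 + 4 = 6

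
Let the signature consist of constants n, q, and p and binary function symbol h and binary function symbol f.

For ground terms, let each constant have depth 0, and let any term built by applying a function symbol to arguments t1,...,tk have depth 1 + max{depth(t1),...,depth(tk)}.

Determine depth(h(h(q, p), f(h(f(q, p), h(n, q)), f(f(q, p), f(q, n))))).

depth(h(q, p)) = 1 + max(0, 0) = 1
depth(f(q, p)) = 1 + max(0, 0) = 1
depth(h(n, q)) = 1 + max(0, 0) = 1
depth(h(f(q, p), h(n, q))) = 1 + max(1, 1) = 2
depth(f(q, n)) = 1 + max(0, 0) = 1
depth(f(f(q, p), f(q, n))) = 1 + max(1, 1) = 2
depth(f(h(f(q, p), h(n, q)), f(f(q, p), f(q, n)))) = 1 + max(2, 2) = 3
depth(h(h(q, p), f(h(f(q, p), h(n, q)), f(f(q, p), f(q, n))))) = 1 + max(1, 3) = 4

4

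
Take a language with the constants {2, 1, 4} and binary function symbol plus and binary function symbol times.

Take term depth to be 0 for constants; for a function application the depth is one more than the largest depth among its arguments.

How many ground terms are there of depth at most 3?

Let N_k = |{terms of depth ≤ k}|. Then N_0 = 3 and N_k = 3 + N_{k-1}^2 + N_{k-1}^2 for k ≥ 1 (one summand per function symbol, arity giving the exponent).
N_0 = 3
N_1 = 3 + 3^2 + 3^2 = 21
N_2 = 3 + 21^2 + 21^2 = 885
N_3 = 3 + 885^2 + 885^2 = 1566453

1566453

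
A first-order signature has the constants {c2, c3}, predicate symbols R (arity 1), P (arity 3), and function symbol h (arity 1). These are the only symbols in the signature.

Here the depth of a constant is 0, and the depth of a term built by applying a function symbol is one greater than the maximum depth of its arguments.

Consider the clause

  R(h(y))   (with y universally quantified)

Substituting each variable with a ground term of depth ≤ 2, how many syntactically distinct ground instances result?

Ground terms of depth ≤ 2:
  Let N_k = |{terms of depth ≤ k}|. Then N_0 = 2 and N_k = 2 + N_{k-1} for k ≥ 1 (one summand per function symbol, arity giving the exponent).
  N_0 = 2
  N_1 = 2 + 2 = 4
  N_2 = 2 + 4 = 6
  Explicitly: c2, c3, h(c2), h(c3), h(h(c2)), h(h(c3)).
So there are 6 ground terms available for substitution.
The body mentions the single quantified variable y; since ground terms form a free algebra, no two substitutions collapse to the same formula.
Number of ground instances = 6.

6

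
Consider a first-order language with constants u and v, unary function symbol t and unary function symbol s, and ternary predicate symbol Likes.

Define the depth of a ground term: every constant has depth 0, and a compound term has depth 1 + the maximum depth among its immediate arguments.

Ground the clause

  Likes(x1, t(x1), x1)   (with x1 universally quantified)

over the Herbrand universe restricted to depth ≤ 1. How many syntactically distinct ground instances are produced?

Ground terms of depth ≤ 1:
  Count level by level. With function symbols t/1, s/1, the terms of depth ≤ k are the 2 constants together with each function applied to depth-≤(k−1) tuples, so N_k = 2 + N_{k-1} + N_{k-1}.
  N_0 = 2
  N_1 = 2 + 2 + 2 = 6
  Explicitly: u, v, t(u), t(v), s(u), s(v).
So there are 6 ground terms available for substitution.
The clause has 1 distinct variable (x1), which appears in the body. In the free term algebra distinct substitutions yield syntactically distinct ground instances.
Number of ground instances = 6.

6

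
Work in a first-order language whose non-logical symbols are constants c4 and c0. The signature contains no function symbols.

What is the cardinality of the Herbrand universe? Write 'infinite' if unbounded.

2

There are no function symbols, so every ground term is one of the 2 constants.
The Herbrand universe is {c4, c0}, which is finite with 2 elements.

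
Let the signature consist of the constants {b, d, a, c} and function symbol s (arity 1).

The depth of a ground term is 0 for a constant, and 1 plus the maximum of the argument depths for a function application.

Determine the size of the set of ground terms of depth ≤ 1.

Write N_k for the number of ground terms of depth ≤ k. A term of depth ≤ k is either a constant or a function symbol applied to arguments of depth ≤ k−1, so N_k = 4 + N_{k-1}.
N_0 = 4
N_1 = 4 + 4 = 8
Explicitly: b, d, a, c, s(b), s(d), s(a), s(c).

8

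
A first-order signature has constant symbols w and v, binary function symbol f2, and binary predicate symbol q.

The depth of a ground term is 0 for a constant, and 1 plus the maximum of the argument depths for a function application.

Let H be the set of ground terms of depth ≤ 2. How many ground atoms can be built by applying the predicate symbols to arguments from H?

1444

First count ground terms of depth ≤ 2.
Count level by level. With function symbols f2/2, the terms of depth ≤ k are the 2 constants together with each function applied to depth-≤(k−1) tuples, so N_k = 2 + N_{k-1}^2.
N_0 = 2
N_1 = 2 + 2^2 = 6
N_2 = 2 + 6^2 = 38
So |H| = 38.
For each predicate symbol, the number of ground atoms is |H| raised to its arity; summing:
  q: 38^2 = 1444
Total ground atoms: 1444.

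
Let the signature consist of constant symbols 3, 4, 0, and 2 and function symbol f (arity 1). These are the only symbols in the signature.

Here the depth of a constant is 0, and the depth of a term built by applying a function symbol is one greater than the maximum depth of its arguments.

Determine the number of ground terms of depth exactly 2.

Count level by level. With function symbols f/1, the terms of depth ≤ k are the 4 constants together with each function applied to depth-≤(k−1) tuples, so N_k = 4 + N_{k-1}.
N_0 = 4
N_1 = 4 + 4 = 8
N_2 = 4 + 8 = 12
Terms of depth exactly 2: N_2 − N_1 = 12 − 8 = 4.

4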